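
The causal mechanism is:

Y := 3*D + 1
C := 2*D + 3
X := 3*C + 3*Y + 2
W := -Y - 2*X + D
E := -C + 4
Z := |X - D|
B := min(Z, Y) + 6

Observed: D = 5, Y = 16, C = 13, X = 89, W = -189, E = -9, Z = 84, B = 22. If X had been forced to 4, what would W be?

-19

Intervening sets X = 4 and removes its equation (X := 3*C + 3*Y + 2).
Y = 3*D + 1  [with D=5]  = 16
W = -Y - 2*X + D  [with Y=16, X=4, D=5]  = -19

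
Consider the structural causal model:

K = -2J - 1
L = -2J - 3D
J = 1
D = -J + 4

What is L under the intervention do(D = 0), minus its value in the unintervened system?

9

Under do(D=0), the mechanism D = -J + 4 is discarded; D is fixed at 0.
L = -2J - 3D  [with J=1, D=0]  = -2
Without intervention: D = -J + 4  [with J=1]  = 3; L = -2J - 3D  [with J=1, D=3]  = -11.
Change = -2 − (-11) = 9.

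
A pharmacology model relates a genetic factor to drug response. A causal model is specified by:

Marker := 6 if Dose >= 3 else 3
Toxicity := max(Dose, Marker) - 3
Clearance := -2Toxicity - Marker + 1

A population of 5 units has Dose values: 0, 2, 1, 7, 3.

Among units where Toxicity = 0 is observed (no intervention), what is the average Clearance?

-2

E[Clearance|Toxicity=0] averages over only the 3 units with Toxicity=0 (Dose = 0, 2, 1): Clearance = -2, -2, -2, mean -2.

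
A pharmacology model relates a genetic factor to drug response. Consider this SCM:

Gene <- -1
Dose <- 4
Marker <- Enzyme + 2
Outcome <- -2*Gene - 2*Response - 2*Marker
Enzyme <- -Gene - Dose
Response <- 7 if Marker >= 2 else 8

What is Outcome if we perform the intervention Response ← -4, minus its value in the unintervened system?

24

The intervention breaks the incoming arrows to Response: Response <- 7 if Marker >= 2 else 8 no longer applies, and Response = -4.
Enzyme = -Gene - Dose  [with Gene=-1, Dose=4]  = -3
Marker = Enzyme + 2  [with Enzyme=-3]  = -1
Outcome = -2*Gene - 2*Response - 2*Marker  [with Gene=-1, Response=-4, Marker=-1]  = 12
Without intervention: Enzyme = -Gene - Dose  [with Gene=-1, Dose=4]  = -3; Marker = Enzyme + 2  [with Enzyme=-3]  = -1; Response = 7 if Marker >= 2 else 8  [with Marker=-1]  = 8; Outcome = -2*Gene - 2*Response - 2*Marker  [with Gene=-1, Response=8, Marker=-1]  = -12.
Change = 12 − (-12) = 24.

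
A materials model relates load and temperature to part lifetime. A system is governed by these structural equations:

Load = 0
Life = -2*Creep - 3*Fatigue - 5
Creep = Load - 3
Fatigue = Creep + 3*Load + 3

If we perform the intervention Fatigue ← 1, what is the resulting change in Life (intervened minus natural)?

The intervention breaks the incoming arrows to Fatigue: Fatigue = Creep + 3*Load + 3 no longer applies, and Fatigue = 1.
Creep = Load - 3  [with Load=0]  = -3
Life = -2*Creep - 3*Fatigue - 5  [with Creep=-3, Fatigue=1]  = -2
Without intervention: Creep = Load - 3  [with Load=0]  = -3; Fatigue = Creep + 3*Load + 3  [with Creep=-3, Load=0]  = 0; Life = -2*Creep - 3*Fatigue - 5  [with Creep=-3, Fatigue=0]  = 1.
Change = -2 − 1 = -3.

-3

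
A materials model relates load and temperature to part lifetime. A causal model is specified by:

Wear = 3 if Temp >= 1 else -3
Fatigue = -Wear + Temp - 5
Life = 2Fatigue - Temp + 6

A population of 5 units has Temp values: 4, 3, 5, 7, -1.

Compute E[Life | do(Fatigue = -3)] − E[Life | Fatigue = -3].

Under do(Fatigue=-3), Fatigue's equation is replaced by Fatigue=-3 for every unit. Per-unit Life: -4, -3, -5, -7, 1. Mean = -3.6.
Observing Fatigue=-3 restricts to units where Fatigue's equation naturally yields -3: Temp ∈ {5, -1}. In that subpopulation Life = -5, 1, mean -2.
Difference = -3.6 − (-2) = -1.6.

-1.6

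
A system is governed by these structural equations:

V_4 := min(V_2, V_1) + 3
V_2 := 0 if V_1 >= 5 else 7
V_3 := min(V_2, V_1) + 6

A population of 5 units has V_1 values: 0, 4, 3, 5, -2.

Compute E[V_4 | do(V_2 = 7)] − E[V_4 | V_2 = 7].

do(V_2=7) breaks V_2's dependence on V_1. With V_2=7 fixed, V_4 across the units is 3, 7, 6, 8, 1, mean 5.
E[V_4|V_2=7] averages over only the 4 units with V_2=7 (V_1 = 0, 4, 3, -2): V_4 = 3, 7, 6, 1, mean 4.25.
Difference = 5 − 4.25 = 0.75.

0.75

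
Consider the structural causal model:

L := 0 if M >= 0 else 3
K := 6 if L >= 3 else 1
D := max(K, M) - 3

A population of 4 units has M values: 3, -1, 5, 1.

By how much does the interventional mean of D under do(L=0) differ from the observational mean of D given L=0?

Under do(L=0), L's equation is replaced by L=0 for every unit. Per-unit D: 0, -2, 2, -2. Mean = -0.5.
E[D|L=0] averages over only the 3 units with L=0 (M = 3, 5, 1): D = 0, 2, -2, mean 0.
Difference = -0.5 − 0 = -0.5.

-0.5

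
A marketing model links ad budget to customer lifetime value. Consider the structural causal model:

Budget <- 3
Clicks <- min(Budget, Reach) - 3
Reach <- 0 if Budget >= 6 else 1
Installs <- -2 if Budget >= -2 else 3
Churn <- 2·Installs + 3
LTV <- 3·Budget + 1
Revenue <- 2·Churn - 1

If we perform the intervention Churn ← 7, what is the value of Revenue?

13

The intervention breaks the incoming arrows to Churn: Churn <- 2·Installs + 3 no longer applies, and Churn = 7.
Revenue = 2·Churn - 1  [with Churn=7]  = 13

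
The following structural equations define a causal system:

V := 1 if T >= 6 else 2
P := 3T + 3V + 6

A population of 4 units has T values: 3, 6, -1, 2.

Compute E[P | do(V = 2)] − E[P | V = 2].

3.5

Under do(V=2), V's equation is replaced by V=2 for every unit. Per-unit P: 21, 30, 9, 18. Mean = 19.5.
Conditioning on V=2 selects the 3 unit(s) with T ∈ {3, -1, 2}. Their P values: 21, 9, 18. Mean = 16.
Difference = 19.5 − 16 = 3.5.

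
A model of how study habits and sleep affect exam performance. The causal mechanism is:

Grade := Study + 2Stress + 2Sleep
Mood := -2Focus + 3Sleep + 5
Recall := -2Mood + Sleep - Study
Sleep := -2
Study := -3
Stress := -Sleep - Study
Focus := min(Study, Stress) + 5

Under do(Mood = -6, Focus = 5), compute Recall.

Setting Mood = -6, Focus = 5 by intervention discards those variables' equations.
Recall = -2Mood + Sleep - Study  [with Mood=-6, Sleep=-2, Study=-3]  = 13

13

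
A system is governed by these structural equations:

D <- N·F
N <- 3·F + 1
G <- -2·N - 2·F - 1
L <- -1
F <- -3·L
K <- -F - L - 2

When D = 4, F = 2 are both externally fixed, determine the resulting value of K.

-3

The joint intervention fixes D = 4, F = 2, removing each variable's own equation.
K = -F - L - 2  [with F=2, L=-1]  = -3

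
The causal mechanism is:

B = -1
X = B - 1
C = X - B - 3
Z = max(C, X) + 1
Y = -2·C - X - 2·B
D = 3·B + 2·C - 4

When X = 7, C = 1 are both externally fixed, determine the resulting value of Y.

Under do(X = 7, C = 1), each intervened variable's structural equation is replaced by its fixed value.
Y = -2·C - X - 2·B  [with C=1, X=7, B=-1]  = -7

-7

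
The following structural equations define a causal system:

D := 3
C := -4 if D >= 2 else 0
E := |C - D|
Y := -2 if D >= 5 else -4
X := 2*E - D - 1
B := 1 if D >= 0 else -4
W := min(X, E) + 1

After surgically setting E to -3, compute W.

The intervention breaks the incoming arrows to E: E := |C - D| no longer applies, and E = -3.
X = 2*E - D - 1  [with E=-3, D=3]  = -10
W = min(X, E) + 1  [with X=-10, E=-3]  = -9

-9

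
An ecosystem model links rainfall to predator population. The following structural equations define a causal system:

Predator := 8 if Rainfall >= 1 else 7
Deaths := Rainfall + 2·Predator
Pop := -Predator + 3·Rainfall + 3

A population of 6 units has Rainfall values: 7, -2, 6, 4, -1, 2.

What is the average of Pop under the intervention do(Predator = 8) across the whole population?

Every unit gets Predator=8 under the intervention. Pop values become 16, -11, 13, 7, -8, 1; E[Pop|do(Predator=8)] = 3.

3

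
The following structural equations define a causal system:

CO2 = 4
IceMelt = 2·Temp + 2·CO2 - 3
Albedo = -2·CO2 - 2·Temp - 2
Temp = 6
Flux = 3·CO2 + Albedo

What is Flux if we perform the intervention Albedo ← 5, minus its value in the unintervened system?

27

Intervening sets Albedo = 5 and removes its equation (Albedo = -2·CO2 - 2·Temp - 2).
Flux = 3·CO2 + Albedo  [with CO2=4, Albedo=5]  = 17
Without intervention: Albedo = -2·CO2 - 2·Temp - 2  [with CO2=4, Temp=6]  = -22; Flux = 3·CO2 + Albedo  [with CO2=4, Albedo=-22]  = -10.
Change = 17 − (-10) = 27.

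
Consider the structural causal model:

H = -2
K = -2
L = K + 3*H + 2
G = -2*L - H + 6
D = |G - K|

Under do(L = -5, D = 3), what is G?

18

The joint intervention fixes L = -5, D = 3, removing each variable's own equation.
G = -2*L - H + 6  [with L=-5, H=-2]  = 18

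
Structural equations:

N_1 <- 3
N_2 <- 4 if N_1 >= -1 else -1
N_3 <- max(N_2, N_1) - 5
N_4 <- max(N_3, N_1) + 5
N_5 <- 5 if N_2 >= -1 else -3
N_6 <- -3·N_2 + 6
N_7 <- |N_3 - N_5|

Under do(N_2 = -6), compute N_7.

1

Under do(N_2=-6), the mechanism N_2 <- 4 if N_1 >= -1 else -1 is discarded; N_2 is fixed at -6.
N_3 = max(N_2, N_1) - 5  [with N_2=-6, N_1=3]  = -2
N_5 = 5 if N_2 >= -1 else -3  [with N_2=-6]  = -3
N_7 = |N_3 - N_5|  [with N_3=-2, N_5=-3]  = 1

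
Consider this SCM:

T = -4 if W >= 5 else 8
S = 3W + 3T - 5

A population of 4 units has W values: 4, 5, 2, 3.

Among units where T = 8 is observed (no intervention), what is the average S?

E[S|T=8] averages over only the 3 units with T=8 (W = 4, 2, 3): S = 31, 25, 28, mean 28.

28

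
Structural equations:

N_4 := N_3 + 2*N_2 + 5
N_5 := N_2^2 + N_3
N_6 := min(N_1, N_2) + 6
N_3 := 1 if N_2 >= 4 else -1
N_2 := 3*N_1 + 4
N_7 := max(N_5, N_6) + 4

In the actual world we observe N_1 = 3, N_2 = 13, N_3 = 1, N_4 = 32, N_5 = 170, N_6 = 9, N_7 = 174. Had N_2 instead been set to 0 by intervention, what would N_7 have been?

Under do(N_2=0), the mechanism N_2 := 3*N_1 + 4 is discarded; N_2 is fixed at 0.
N_3 = 1 if N_2 >= 4 else -1  [with N_2=0]  = -1
N_5 = N_2^2 + N_3  [with N_2=0, N_3=-1]  = -1
N_6 = min(N_1, N_2) + 6  [with N_1=3, N_2=0]  = 6
N_7 = max(N_5, N_6) + 4  [with N_5=-1, N_6=6]  = 10

10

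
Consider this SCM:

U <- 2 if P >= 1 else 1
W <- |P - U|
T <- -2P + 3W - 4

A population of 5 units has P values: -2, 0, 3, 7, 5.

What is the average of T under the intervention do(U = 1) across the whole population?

0.4

do(U=1) breaks U's dependence on P. With U=1 fixed, T across the units is 9, -1, -4, 0, -2, mean 0.4.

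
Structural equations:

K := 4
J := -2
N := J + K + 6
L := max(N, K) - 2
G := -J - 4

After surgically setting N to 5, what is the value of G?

-2

do(N=5) replaces the equation N := J + K + 6 with the constant N = 5.
G is not downstream of the intervention, so its value is determined by the original equations.
G = -J - 4  [with J=-2]  = -2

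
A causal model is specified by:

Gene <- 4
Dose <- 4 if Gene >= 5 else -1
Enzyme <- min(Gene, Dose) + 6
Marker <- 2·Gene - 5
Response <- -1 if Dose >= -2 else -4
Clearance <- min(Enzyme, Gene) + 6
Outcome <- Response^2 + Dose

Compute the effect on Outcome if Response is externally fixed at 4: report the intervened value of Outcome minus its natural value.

15

Under do(Response=4), the mechanism Response <- -1 if Dose >= -2 else -4 is discarded; Response is fixed at 4.
Dose = 4 if Gene >= 5 else -1  [with Gene=4]  = -1
Outcome = Response^2 + Dose  [with Response=4, Dose=-1]  = 15
Without intervention: Dose = 4 if Gene >= 5 else -1  [with Gene=4]  = -1; Response = -1 if Dose >= -2 else -4  [with Dose=-1]  = -1; Outcome = Response^2 + Dose  [with Response=-1, Dose=-1]  = 0.
Change = 15 − 0 = 15.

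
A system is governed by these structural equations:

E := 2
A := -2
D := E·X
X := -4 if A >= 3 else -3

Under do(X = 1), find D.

The intervention breaks the incoming arrows to X: X := -4 if A >= 3 else -3 no longer applies, and X = 1.
D = E·X  [with E=2, X=1]  = 2

2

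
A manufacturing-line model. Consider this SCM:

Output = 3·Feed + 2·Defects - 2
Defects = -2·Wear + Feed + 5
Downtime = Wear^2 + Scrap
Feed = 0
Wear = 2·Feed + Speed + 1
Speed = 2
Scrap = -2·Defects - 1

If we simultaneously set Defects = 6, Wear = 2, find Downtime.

-9

The joint intervention fixes Defects = 6, Wear = 2, removing each variable's own equation.
Scrap = -2·Defects - 1  [with Defects=6]  = -13
Downtime = Wear^2 + Scrap  [with Wear=2, Scrap=-13]  = -9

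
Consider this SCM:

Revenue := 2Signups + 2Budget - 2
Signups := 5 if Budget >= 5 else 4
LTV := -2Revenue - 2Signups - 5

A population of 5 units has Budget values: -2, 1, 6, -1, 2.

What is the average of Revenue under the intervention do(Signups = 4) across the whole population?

The intervention sets Signups=4 in all 5 units regardless of Budget. Recomputing Revenue per unit gives 2, 8, 18, 4, 10; average 8.4.

8.4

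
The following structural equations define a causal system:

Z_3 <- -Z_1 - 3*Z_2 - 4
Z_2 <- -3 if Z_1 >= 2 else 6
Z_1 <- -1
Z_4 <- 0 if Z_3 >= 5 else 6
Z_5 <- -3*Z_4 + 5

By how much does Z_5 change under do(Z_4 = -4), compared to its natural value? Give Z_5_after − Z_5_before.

Intervening sets Z_4 = -4 and removes its equation (Z_4 <- 0 if Z_3 >= 5 else 6).
Z_5 = -3*Z_4 + 5  [with Z_4=-4]  = 17
Without intervention: Z_2 = -3 if Z_1 >= 2 else 6  [with Z_1=-1]  = 6; Z_3 = -Z_1 - 3*Z_2 - 4  [with Z_1=-1, Z_2=6]  = -21; Z_4 = 0 if Z_3 >= 5 else 6  [with Z_3=-21]  = 6; Z_5 = -3*Z_4 + 5  [with Z_4=6]  = -13.
Change = 17 − (-13) = 30.

30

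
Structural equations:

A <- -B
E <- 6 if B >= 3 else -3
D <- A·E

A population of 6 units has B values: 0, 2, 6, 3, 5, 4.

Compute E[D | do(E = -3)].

Every unit gets E=-3 under the intervention. D values become 0, 6, 18, 9, 15, 12; E[D|do(E=-3)] = 10.

10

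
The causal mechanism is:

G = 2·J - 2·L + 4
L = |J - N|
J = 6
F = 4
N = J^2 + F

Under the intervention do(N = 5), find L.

1

The intervention breaks the incoming arrows to N: N = J^2 + F no longer applies, and N = 5.
L = |J - N|  [with J=6, N=5]  = 1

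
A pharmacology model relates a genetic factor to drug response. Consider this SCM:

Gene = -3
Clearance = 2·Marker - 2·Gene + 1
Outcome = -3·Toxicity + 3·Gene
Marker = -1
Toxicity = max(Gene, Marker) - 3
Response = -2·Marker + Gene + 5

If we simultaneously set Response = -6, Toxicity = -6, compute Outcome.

Setting Response = -6, Toxicity = -6 by intervention discards those variables' equations.
Outcome = -3·Toxicity + 3·Gene  [with Toxicity=-6, Gene=-3]  = 9

9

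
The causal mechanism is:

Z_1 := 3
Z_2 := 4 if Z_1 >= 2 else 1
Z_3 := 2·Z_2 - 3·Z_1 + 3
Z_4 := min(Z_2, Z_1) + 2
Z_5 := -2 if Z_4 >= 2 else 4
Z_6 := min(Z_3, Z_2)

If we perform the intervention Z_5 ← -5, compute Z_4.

The intervention breaks the incoming arrows to Z_5: Z_5 := -2 if Z_4 >= 2 else 4 no longer applies, and Z_5 = -5.
Since Z_4 is not a descendant of the intervened variable, it is unaffected.
Z_2 = 4 if Z_1 >= 2 else 1  [with Z_1=3]  = 4
Z_4 = min(Z_2, Z_1) + 2  [with Z_2=4, Z_1=3]  = 5

5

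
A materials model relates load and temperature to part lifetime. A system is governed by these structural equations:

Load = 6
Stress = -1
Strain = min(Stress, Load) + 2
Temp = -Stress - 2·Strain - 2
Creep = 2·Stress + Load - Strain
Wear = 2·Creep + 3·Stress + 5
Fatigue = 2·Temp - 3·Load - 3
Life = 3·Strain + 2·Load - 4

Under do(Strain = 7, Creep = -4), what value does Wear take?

-6

Setting Strain = 7, Creep = -4 by intervention discards those variables' equations.
Wear = 2·Creep + 3·Stress + 5  [with Creep=-4, Stress=-1]  = -6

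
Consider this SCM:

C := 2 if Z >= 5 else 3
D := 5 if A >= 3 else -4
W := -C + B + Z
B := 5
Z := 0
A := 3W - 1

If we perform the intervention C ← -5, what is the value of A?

29

do(C=-5) replaces the equation C := 2 if Z >= 5 else 3 with the constant C = -5.
W = -C + B + Z  [with C=-5, B=5, Z=0]  = 10
A = 3W - 1  [with W=10]  = 29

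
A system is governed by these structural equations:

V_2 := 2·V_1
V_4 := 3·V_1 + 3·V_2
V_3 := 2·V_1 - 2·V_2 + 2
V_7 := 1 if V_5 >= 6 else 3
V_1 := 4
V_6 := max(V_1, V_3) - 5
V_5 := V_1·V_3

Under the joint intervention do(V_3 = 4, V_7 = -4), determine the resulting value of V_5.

Setting V_3 = 4, V_7 = -4 by intervention discards those variables' equations.
V_5 = V_1·V_3  [with V_1=4, V_3=4]  = 16

16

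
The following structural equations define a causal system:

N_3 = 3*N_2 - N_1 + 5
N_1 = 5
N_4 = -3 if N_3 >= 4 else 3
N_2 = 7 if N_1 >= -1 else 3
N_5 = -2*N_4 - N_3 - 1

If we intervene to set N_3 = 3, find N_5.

do(N_3=3) replaces the equation N_3 = 3*N_2 - N_1 + 5 with the constant N_3 = 3.
N_4 = -3 if N_3 >= 4 else 3  [with N_3=3]  = 3
N_5 = -2*N_4 - N_3 - 1  [with N_4=3, N_3=3]  = -10

-10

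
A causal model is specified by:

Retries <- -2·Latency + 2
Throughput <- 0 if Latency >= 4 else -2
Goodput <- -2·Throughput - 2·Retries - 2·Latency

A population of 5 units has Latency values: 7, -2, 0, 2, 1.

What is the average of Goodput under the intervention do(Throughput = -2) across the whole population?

do(Throughput=-2) breaks Throughput's dependence on Latency. With Throughput=-2 fixed, Goodput across the units is 14, -4, 0, 4, 2, mean 3.2.

3.2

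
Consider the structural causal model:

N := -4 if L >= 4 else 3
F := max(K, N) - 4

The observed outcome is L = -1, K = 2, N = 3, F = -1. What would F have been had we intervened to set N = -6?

-2

The intervention breaks the incoming arrows to N: N := -4 if L >= 4 else 3 no longer applies, and N = -6.
F = max(K, N) - 4  [with K=2, N=-6]  = -2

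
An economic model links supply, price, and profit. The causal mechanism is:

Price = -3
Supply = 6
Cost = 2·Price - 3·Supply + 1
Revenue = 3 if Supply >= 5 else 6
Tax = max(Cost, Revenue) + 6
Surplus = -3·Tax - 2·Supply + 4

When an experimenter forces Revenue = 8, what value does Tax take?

Intervening sets Revenue = 8 and removes its equation (Revenue = 3 if Supply >= 5 else 6).
Cost = 2·Price - 3·Supply + 1  [with Price=-3, Supply=6]  = -23
Tax = max(Cost, Revenue) + 6  [with Cost=-23, Revenue=8]  = 14

14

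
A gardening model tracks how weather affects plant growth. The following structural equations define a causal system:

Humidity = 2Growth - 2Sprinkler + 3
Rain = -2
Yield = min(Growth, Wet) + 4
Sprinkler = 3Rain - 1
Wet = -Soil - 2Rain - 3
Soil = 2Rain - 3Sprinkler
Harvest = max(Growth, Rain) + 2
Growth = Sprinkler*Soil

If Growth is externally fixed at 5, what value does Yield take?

Under do(Growth=5), the mechanism Growth = Sprinkler*Soil is discarded; Growth is fixed at 5.
Sprinkler = 3Rain - 1  [with Rain=-2]  = -7
Soil = 2Rain - 3Sprinkler  [with Rain=-2, Sprinkler=-7]  = 17
Wet = -Soil - 2Rain - 3  [with Soil=17, Rain=-2]  = -16
Yield = min(Growth, Wet) + 4  [with Growth=5, Wet=-16]  = -12

-12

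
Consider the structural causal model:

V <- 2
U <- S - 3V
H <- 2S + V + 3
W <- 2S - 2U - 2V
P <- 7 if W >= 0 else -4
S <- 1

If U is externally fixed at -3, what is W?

4

The intervention breaks the incoming arrows to U: U <- S - 3V no longer applies, and U = -3.
W = 2S - 2U - 2V  [with S=1, U=-3, V=2]  = 4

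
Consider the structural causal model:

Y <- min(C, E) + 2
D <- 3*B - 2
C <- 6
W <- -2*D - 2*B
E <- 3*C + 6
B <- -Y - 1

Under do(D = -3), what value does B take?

-9

The intervention breaks the incoming arrows to D: D <- 3*B - 2 no longer applies, and D = -3.
Since B is not a descendant of the intervened variable, it is unaffected.
E = 3*C + 6  [with C=6]  = 24
Y = min(C, E) + 2  [with C=6, E=24]  = 8
B = -Y - 1  [with Y=8]  = -9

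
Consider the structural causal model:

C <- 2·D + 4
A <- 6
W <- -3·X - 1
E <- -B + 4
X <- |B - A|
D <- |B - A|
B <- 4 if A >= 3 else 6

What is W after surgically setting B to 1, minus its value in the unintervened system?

Under do(B=1), the mechanism B <- 4 if A >= 3 else 6 is discarded; B is fixed at 1.
X = |B - A|  [with B=1, A=6]  = 5
W = -3·X - 1  [with X=5]  = -16
Without intervention: B = 4 if A >= 3 else 6  [with A=6]  = 4; X = |B - A|  [with B=4, A=6]  = 2; W = -3·X - 1  [with X=2]  = -7.
Change = -16 − (-7) = -9.

-9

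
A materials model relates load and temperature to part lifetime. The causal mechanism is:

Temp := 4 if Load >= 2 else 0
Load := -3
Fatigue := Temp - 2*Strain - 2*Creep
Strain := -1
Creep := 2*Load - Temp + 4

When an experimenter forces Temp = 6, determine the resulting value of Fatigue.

do(Temp=6) replaces the equation Temp := 4 if Load >= 2 else 0 with the constant Temp = 6.
Creep = 2*Load - Temp + 4  [with Load=-3, Temp=6]  = -8
Fatigue = Temp - 2*Strain - 2*Creep  [with Temp=6, Strain=-1, Creep=-8]  = 24

24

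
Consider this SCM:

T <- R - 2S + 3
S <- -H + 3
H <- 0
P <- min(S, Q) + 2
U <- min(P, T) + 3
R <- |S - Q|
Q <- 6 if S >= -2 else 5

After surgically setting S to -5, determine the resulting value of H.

Under do(S=-5), the mechanism S <- -H + 3 is discarded; S is fixed at -5.
H is not downstream of the intervention, so its value is determined by the original equations.

0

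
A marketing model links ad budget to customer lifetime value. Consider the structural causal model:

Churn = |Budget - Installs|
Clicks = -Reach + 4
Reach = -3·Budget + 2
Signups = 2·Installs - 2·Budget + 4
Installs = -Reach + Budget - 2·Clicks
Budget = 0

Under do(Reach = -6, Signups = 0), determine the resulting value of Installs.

-14

The joint intervention fixes Reach = -6, Signups = 0, removing each variable's own equation.
Clicks = -Reach + 4  [with Reach=-6]  = 10
Installs = -Reach + Budget - 2·Clicks  [with Reach=-6, Budget=0, Clicks=10]  = -14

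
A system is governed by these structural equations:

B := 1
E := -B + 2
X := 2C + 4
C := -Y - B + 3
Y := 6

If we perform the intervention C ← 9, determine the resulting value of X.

22

The intervention breaks the incoming arrows to C: C := -Y - B + 3 no longer applies, and C = 9.
X = 2C + 4  [with C=9]  = 22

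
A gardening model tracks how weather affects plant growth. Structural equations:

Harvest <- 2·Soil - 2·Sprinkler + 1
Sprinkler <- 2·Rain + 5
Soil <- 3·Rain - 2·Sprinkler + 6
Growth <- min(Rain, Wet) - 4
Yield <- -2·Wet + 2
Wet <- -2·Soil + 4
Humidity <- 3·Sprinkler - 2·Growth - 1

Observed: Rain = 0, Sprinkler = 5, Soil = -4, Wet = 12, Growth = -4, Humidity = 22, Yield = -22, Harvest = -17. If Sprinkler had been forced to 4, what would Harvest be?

do(Sprinkler=4) replaces the equation Sprinkler <- 2·Rain + 5 with the constant Sprinkler = 4.
Soil = 3·Rain - 2·Sprinkler + 6  [with Rain=0, Sprinkler=4]  = -2
Harvest = 2·Soil - 2·Sprinkler + 1  [with Soil=-2, Sprinkler=4]  = -11

-11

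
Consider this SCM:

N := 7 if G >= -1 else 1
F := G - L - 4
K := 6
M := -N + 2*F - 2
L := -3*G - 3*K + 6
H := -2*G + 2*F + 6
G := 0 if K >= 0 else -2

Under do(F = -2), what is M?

-13

The intervention breaks the incoming arrows to F: F := G - L - 4 no longer applies, and F = -2.
G = 0 if K >= 0 else -2  [with K=6]  = 0
N = 7 if G >= -1 else 1  [with G=0]  = 7
M = -N + 2*F - 2  [with N=7, F=-2]  = -13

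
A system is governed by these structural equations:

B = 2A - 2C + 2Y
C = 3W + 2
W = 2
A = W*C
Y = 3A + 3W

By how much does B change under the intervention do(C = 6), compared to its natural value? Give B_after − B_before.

-28

do(C=6) replaces the equation C = 3W + 2 with the constant C = 6.
A = W*C  [with W=2, C=6]  = 12
Y = 3A + 3W  [with A=12, W=2]  = 42
B = 2A - 2C + 2Y  [with A=12, C=6, Y=42]  = 96
Without intervention: C = 3W + 2  [with W=2]  = 8; A = W*C  [with W=2, C=8]  = 16; Y = 3A + 3W  [with A=16, W=2]  = 54; B = 2A - 2C + 2Y  [with A=16, C=8, Y=54]  = 124.
Change = 96 − 124 = -28.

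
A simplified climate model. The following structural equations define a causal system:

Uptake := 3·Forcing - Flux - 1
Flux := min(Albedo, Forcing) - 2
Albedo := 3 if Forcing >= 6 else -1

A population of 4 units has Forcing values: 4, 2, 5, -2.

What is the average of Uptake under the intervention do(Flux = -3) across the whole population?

8.75

Every unit gets Flux=-3 under the intervention. Uptake values become 14, 8, 17, -4; E[Uptake|do(Flux=-3)] = 8.75.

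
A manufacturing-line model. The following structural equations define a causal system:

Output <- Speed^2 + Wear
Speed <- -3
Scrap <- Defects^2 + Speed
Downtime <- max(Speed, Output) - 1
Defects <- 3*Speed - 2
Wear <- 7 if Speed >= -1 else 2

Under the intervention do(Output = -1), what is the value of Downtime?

-2

The intervention breaks the incoming arrows to Output: Output <- Speed^2 + Wear no longer applies, and Output = -1.
Downtime = max(Speed, Output) - 1  [with Speed=-3, Output=-1]  = -2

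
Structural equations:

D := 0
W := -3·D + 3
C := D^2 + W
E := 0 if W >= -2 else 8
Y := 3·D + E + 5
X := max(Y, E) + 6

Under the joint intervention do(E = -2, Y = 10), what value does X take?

16

The joint intervention fixes E = -2, Y = 10, removing each variable's own equation.
X = max(Y, E) + 6  [with Y=10, E=-2]  = 16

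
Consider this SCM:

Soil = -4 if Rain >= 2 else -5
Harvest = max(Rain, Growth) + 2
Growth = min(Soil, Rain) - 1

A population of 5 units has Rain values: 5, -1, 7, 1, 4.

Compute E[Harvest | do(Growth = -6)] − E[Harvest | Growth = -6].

3.2

Under do(Growth=-6), Growth's equation is replaced by Growth=-6 for every unit. Per-unit Harvest: 7, 1, 9, 3, 6. Mean = 5.2.
Observing Growth=-6 restricts to units where Growth's equation naturally yields -6: Rain ∈ {-1, 1}. In that subpopulation Harvest = 1, 3, mean 2.
Difference = 5.2 − 2 = 3.2.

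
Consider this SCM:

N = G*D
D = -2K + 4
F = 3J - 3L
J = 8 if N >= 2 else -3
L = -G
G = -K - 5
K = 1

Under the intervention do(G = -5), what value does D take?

2

The intervention breaks the incoming arrows to G: G = -K - 5 no longer applies, and G = -5.
Since D is not a descendant of the intervened variable, it is unaffected.
D = -2K + 4  [with K=1]  = 2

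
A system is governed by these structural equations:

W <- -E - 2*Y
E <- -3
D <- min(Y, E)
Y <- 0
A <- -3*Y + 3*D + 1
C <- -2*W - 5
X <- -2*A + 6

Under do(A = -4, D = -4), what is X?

14

The joint intervention fixes A = -4, D = -4, removing each variable's own equation.
X = -2*A + 6  [with A=-4]  = 14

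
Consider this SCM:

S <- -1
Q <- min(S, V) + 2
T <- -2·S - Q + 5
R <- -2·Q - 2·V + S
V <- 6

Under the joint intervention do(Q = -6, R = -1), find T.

13

The joint intervention fixes Q = -6, R = -1, removing each variable's own equation.
T = -2·S - Q + 5  [with S=-1, Q=-6]  = 13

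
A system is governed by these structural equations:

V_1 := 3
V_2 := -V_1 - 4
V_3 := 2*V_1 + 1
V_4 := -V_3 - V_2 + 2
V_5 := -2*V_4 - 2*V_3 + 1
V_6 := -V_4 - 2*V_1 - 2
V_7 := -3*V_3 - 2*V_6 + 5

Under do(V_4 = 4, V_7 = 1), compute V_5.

Setting V_4 = 4, V_7 = 1 by intervention discards those variables' equations.
V_3 = 2*V_1 + 1  [with V_1=3]  = 7
V_5 = -2*V_4 - 2*V_3 + 1  [with V_4=4, V_3=7]  = -21

-21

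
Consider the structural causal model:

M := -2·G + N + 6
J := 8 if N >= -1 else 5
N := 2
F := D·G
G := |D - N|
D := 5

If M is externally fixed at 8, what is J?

do(M=8) replaces the equation M := -2·G + N + 6 with the constant M = 8.
Since J is not a descendant of the intervened variable, it is unaffected.
J = 8 if N >= -1 else 5  [with N=2]  = 8

8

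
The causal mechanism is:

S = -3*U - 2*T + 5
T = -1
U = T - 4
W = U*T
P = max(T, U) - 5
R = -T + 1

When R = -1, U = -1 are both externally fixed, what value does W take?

The joint intervention fixes R = -1, U = -1, removing each variable's own equation.
W = U*T  [with U=-1, T=-1]  = 1

1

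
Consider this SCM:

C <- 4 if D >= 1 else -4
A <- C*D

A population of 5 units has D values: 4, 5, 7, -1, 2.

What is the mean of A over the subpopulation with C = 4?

18

Conditioning on C=4 selects the 4 unit(s) with D ∈ {4, 5, 7, 2}. Their A values: 16, 20, 28, 8. Mean = 18.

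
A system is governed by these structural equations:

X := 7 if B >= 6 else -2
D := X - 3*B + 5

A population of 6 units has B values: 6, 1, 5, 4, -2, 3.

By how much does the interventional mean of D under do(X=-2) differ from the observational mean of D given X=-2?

-1.9

Every unit gets X=-2 under the intervention. D values become -15, 0, -12, -9, 9, -6; E[D|do(X=-2)] = -5.5.
Observing X=-2 restricts to units where X's equation naturally yields -2: B ∈ {1, 5, 4, -2, 3}. In that subpopulation D = 0, -12, -9, 9, -6, mean -3.6.
Difference = -5.5 − (-3.6) = -1.9.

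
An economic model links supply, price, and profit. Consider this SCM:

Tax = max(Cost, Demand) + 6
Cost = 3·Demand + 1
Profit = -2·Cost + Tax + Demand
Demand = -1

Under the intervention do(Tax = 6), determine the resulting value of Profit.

The intervention breaks the incoming arrows to Tax: Tax = max(Cost, Demand) + 6 no longer applies, and Tax = 6.
Cost = 3·Demand + 1  [with Demand=-1]  = -2
Profit = -2·Cost + Tax + Demand  [with Cost=-2, Tax=6, Demand=-1]  = 9

9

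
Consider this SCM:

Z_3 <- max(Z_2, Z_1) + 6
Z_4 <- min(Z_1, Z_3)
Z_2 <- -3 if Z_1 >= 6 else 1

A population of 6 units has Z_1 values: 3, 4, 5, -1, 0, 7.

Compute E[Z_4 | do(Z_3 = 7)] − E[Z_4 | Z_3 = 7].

Under do(Z_3=7), Z_3's equation is replaced by Z_3=7 for every unit. Per-unit Z_4: 3, 4, 5, -1, 0, 7. Mean = 3.
Conditioning on Z_3=7 selects the 2 unit(s) with Z_1 ∈ {-1, 0}. Their Z_4 values: -1, 0. Mean = -0.5.
Difference = 3 − (-0.5) = 3.5.

3.5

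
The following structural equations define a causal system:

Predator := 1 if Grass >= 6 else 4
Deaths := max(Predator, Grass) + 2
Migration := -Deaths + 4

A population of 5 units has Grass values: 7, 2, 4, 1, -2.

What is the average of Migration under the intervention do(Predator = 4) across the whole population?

Under do(Predator=4), Predator's equation is replaced by Predator=4 for every unit. Per-unit Migration: -5, -2, -2, -2, -2. Mean = -2.6.

-2.6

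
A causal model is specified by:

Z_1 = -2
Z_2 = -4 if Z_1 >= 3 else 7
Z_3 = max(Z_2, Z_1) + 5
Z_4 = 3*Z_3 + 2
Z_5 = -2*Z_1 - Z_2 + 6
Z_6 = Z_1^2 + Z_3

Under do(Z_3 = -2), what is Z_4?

-4

The intervention breaks the incoming arrows to Z_3: Z_3 = max(Z_2, Z_1) + 5 no longer applies, and Z_3 = -2.
Z_4 = 3*Z_3 + 2  [with Z_3=-2]  = -4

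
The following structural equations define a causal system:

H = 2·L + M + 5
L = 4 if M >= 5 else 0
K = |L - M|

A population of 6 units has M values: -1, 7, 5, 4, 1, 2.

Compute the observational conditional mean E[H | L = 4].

19

Conditioning on L=4 selects the 2 unit(s) with M ∈ {7, 5}. Their H values: 20, 18. Mean = 19.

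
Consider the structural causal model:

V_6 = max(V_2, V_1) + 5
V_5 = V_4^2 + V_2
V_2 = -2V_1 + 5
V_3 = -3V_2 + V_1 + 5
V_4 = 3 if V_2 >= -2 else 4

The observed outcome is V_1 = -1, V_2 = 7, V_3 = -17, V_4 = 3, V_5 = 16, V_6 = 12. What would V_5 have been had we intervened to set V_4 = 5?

32

Intervening sets V_4 = 5 and removes its equation (V_4 = 3 if V_2 >= -2 else 4).
V_2 = -2V_1 + 5  [with V_1=-1]  = 7
V_5 = V_4^2 + V_2  [with V_4=5, V_2=7]  = 32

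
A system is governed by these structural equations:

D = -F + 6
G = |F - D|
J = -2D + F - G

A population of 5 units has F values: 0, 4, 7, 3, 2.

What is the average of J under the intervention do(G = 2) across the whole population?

The intervention sets G=2 in all 5 units regardless of F. Recomputing J per unit gives -14, -2, 7, -5, -8; average -4.4.

-4.4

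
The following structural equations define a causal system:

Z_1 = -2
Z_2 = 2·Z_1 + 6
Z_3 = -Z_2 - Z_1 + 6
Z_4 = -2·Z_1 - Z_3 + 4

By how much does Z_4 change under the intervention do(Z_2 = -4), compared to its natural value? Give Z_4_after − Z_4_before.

-6

Under do(Z_2=-4), the mechanism Z_2 = 2·Z_1 + 6 is discarded; Z_2 is fixed at -4.
Z_3 = -Z_2 - Z_1 + 6  [with Z_2=-4, Z_1=-2]  = 12
Z_4 = -2·Z_1 - Z_3 + 4  [with Z_1=-2, Z_3=12]  = -4
Without intervention: Z_2 = 2·Z_1 + 6  [with Z_1=-2]  = 2; Z_3 = -Z_2 - Z_1 + 6  [with Z_2=2, Z_1=-2]  = 6; Z_4 = -2·Z_1 - Z_3 + 4  [with Z_1=-2, Z_3=6]  = 2.
Change = -4 − 2 = -6.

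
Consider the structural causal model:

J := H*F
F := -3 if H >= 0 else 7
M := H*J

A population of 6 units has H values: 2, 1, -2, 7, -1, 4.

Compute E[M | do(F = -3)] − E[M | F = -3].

do(F=-3) breaks F's dependence on H. With F=-3 fixed, M across the units is -12, -3, -12, -147, -3, -48, mean -37.5.
E[M|F=-3] averages over only the 4 units with F=-3 (H = 2, 1, 7, 4): M = -12, -3, -147, -48, mean -52.5.
Difference = -37.5 − (-52.5) = 15.

15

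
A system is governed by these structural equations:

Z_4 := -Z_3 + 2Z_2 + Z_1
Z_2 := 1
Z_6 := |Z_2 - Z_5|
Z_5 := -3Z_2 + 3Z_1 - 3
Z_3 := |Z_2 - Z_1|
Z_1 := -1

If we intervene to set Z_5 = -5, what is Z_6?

6

The intervention breaks the incoming arrows to Z_5: Z_5 := -3Z_2 + 3Z_1 - 3 no longer applies, and Z_5 = -5.
Z_6 = |Z_2 - Z_5|  [with Z_2=1, Z_5=-5]  = 6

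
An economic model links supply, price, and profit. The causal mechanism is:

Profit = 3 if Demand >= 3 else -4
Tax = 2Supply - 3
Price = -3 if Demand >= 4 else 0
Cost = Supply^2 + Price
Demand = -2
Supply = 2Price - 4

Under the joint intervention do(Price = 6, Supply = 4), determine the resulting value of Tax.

Under do(Price = 6, Supply = 4), each intervened variable's structural equation is replaced by its fixed value.
Tax = 2Supply - 3  [with Supply=4]  = 5

5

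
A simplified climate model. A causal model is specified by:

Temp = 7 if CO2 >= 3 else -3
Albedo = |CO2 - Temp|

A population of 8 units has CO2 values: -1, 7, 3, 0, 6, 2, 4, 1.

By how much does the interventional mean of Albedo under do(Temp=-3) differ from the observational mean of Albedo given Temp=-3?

Every unit gets Temp=-3 under the intervention. Albedo values become 2, 10, 6, 3, 9, 5, 7, 4; E[Albedo|do(Temp=-3)] = 5.75.
E[Albedo|Temp=-3] averages over only the 4 units with Temp=-3 (CO2 = -1, 0, 2, 1): Albedo = 2, 3, 5, 4, mean 3.5.
Difference = 5.75 − 3.5 = 2.25.

2.25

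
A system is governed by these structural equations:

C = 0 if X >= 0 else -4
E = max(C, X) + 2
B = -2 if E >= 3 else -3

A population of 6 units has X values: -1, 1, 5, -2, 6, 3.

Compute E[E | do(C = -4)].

The intervention sets C=-4 in all 6 units regardless of X. Recomputing E per unit gives 1, 3, 7, 0, 8, 5; average 4.

4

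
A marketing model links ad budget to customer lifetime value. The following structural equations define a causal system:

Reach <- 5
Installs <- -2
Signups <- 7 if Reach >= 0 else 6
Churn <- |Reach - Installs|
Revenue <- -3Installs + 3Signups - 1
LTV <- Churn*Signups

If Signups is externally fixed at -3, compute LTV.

The intervention breaks the incoming arrows to Signups: Signups <- 7 if Reach >= 0 else 6 no longer applies, and Signups = -3.
Churn = |Reach - Installs|  [with Reach=5, Installs=-2]  = 7
LTV = Churn*Signups  [with Churn=7, Signups=-3]  = -21

-21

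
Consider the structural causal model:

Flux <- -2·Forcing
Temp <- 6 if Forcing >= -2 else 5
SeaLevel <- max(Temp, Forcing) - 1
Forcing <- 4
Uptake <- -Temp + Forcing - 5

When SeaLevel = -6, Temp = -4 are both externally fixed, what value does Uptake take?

3

Setting SeaLevel = -6, Temp = -4 by intervention discards those variables' equations.
Uptake = -Temp + Forcing - 5  [with Temp=-4, Forcing=4]  = 3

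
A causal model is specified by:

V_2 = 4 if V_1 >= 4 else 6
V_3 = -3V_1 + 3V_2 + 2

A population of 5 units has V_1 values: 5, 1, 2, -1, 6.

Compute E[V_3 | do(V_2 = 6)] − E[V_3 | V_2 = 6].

Under do(V_2=6), V_2's equation is replaced by V_2=6 for every unit. Per-unit V_3: 5, 17, 14, 23, 2. Mean = 12.2.
E[V_3|V_2=6] averages over only the 3 units with V_2=6 (V_1 = 1, 2, -1): V_3 = 17, 14, 23, mean 18.
Difference = 12.2 − 18 = -5.8.

-5.8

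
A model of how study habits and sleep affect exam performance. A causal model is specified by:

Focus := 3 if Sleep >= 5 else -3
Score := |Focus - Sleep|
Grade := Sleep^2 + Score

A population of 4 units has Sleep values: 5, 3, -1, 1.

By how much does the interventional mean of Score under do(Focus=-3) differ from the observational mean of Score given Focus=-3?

1

The intervention sets Focus=-3 in all 4 units regardless of Sleep. Recomputing Score per unit gives 8, 6, 2, 4; average 5.
E[Score|Focus=-3] averages over only the 3 units with Focus=-3 (Sleep = 3, -1, 1): Score = 6, 2, 4, mean 4.
Difference = 5 − 4 = 1.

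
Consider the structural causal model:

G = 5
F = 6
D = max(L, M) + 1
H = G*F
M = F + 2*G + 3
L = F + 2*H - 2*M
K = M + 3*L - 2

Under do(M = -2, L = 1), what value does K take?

-1

The joint intervention fixes M = -2, L = 1, removing each variable's own equation.
K = M + 3*L - 2  [with M=-2, L=1]  = -1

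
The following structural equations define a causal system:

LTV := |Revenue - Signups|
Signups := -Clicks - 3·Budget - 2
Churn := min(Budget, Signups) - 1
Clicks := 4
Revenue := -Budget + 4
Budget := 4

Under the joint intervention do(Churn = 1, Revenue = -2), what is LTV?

The joint intervention fixes Churn = 1, Revenue = -2, removing each variable's own equation.
Signups = -Clicks - 3·Budget - 2  [with Clicks=4, Budget=4]  = -18
LTV = |Revenue - Signups|  [with Revenue=-2, Signups=-18]  = 16

16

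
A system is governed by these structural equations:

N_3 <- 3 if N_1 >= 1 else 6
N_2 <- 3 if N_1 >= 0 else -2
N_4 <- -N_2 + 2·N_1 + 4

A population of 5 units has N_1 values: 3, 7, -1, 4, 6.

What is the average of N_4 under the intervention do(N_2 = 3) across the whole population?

8.6

The intervention sets N_2=3 in all 5 units regardless of N_1. Recomputing N_4 per unit gives 7, 15, -1, 9, 13; average 8.6.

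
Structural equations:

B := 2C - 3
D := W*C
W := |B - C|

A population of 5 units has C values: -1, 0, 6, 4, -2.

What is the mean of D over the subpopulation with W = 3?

9

Conditioning on W=3 selects the 2 unit(s) with C ∈ {0, 6}. Their D values: 0, 18. Mean = 9.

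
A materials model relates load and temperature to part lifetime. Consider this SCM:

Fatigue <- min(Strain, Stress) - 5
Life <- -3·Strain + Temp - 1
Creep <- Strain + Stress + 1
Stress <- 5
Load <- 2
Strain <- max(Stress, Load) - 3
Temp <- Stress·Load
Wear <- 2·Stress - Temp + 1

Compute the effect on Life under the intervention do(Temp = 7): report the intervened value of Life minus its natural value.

do(Temp=7) replaces the equation Temp <- Stress·Load with the constant Temp = 7.
Strain = max(Stress, Load) - 3  [with Stress=5, Load=2]  = 2
Life = -3·Strain + Temp - 1  [with Strain=2, Temp=7]  = 0
Without intervention: Strain = max(Stress, Load) - 3  [with Stress=5, Load=2]  = 2; Temp = Stress·Load  [with Stress=5, Load=2]  = 10; Life = -3·Strain + Temp - 1  [with Strain=2, Temp=10]  = 3.
Change = 0 − 3 = -3.

-3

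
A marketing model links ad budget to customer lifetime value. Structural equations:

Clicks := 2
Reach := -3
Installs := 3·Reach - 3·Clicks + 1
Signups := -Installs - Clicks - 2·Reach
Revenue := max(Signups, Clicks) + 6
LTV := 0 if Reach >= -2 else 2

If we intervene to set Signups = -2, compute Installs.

Under do(Signups=-2), the mechanism Signups := -Installs - Clicks - 2·Reach is discarded; Signups is fixed at -2.
Since Installs is not a descendant of the intervened variable, it is unaffected.
Installs = 3·Reach - 3·Clicks + 1  [with Reach=-3, Clicks=2]  = -14

-14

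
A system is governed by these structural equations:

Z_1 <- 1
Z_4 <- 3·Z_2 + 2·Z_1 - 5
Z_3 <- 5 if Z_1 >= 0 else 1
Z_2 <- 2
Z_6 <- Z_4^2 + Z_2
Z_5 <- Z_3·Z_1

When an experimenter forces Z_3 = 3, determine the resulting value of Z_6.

11

The intervention breaks the incoming arrows to Z_3: Z_3 <- 5 if Z_1 >= 0 else 1 no longer applies, and Z_3 = 3.
No directed path runs from Z_3 to Z_6, so Z_6 keeps its natural value.
Z_4 = 3·Z_2 + 2·Z_1 - 5  [with Z_2=2, Z_1=1]  = 3
Z_6 = Z_4^2 + Z_2  [with Z_4=3, Z_2=2]  = 11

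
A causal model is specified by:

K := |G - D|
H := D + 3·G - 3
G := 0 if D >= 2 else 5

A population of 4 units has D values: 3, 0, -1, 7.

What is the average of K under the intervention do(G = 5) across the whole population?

do(G=5) breaks G's dependence on D. With G=5 fixed, K across the units is 2, 5, 6, 2, mean 3.75.

3.75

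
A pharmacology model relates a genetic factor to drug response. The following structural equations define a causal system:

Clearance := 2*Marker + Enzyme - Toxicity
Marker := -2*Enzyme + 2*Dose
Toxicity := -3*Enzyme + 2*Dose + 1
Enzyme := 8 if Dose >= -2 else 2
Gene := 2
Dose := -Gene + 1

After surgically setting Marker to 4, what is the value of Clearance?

41

Under do(Marker=4), the mechanism Marker := -2*Enzyme + 2*Dose is discarded; Marker is fixed at 4.
Dose = -Gene + 1  [with Gene=2]  = -1
Enzyme = 8 if Dose >= -2 else 2  [with Dose=-1]  = 8
Toxicity = -3*Enzyme + 2*Dose + 1  [with Enzyme=8, Dose=-1]  = -25
Clearance = 2*Marker + Enzyme - Toxicity  [with Marker=4, Enzyme=8, Toxicity=-25]  = 41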